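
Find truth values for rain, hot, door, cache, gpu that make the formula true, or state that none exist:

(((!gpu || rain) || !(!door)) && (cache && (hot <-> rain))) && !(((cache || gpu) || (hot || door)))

Case cache = True: the conjunct !(((cache || gpu) || (hot || door))) becomes !((True || (hot || door))) = False.
Case cache = False: the conjunct cache is False.
Both cases fail — unsatisfiable.

UNSATISFIABLE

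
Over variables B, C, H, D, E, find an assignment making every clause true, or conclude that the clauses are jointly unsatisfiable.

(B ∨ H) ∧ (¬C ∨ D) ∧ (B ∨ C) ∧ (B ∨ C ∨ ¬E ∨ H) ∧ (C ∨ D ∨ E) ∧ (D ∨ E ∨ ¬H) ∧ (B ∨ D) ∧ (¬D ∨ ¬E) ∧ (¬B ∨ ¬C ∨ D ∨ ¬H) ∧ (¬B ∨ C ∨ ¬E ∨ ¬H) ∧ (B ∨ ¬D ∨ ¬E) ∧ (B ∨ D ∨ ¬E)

B = True, C = False, H = True, D = True, E = False

Set B = True.
Set C = False.
Set H = True.
  then (¬B ∨ C ∨ ¬E ∨ ¬H) forces E = False.
  then (C ∨ D ∨ E) forces D = True.
All clauses satisfied.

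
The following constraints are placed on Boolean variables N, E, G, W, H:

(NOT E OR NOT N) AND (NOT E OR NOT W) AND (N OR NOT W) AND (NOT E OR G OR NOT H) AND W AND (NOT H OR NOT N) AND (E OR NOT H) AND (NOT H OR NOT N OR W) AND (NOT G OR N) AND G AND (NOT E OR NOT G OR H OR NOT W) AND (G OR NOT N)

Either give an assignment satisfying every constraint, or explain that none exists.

Unit clause (W) forces W = True.
Unit clause (G) forces G = True.
In (NOT E OR NOT W) only NOT E is left, so E = False.
In (N OR NOT W) only N is left, so N = True.
In (NOT H OR NOT N) only NOT H is left, so H = False.
All clauses satisfied.

N = True, E = False, G = True, W = True, H = False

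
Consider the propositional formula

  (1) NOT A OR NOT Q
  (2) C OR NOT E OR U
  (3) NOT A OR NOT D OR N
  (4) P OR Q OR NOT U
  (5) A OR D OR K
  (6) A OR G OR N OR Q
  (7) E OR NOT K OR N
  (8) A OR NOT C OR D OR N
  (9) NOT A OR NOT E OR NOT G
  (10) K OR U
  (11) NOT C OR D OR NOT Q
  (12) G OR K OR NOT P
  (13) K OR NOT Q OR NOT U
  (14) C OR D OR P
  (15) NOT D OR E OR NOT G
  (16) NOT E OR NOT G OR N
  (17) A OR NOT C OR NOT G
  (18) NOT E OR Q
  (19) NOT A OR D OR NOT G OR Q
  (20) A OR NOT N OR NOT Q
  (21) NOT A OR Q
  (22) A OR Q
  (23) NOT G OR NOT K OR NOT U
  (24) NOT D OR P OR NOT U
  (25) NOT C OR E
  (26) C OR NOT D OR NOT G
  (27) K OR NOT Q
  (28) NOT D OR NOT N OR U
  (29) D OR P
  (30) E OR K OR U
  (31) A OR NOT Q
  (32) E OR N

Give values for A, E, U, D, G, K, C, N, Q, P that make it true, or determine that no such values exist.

Case A = True:
  (NOT A OR NOT Q) forces Q = False.
  Clause (NOT A OR Q) is falsified — contradiction.
Case A = False:
  (A OR Q) forces Q = True.
  Clause (A OR NOT Q) is falsified — contradiction.
Both cases fail, so the formula is unsatisfiable.

No satisfying assignment exists.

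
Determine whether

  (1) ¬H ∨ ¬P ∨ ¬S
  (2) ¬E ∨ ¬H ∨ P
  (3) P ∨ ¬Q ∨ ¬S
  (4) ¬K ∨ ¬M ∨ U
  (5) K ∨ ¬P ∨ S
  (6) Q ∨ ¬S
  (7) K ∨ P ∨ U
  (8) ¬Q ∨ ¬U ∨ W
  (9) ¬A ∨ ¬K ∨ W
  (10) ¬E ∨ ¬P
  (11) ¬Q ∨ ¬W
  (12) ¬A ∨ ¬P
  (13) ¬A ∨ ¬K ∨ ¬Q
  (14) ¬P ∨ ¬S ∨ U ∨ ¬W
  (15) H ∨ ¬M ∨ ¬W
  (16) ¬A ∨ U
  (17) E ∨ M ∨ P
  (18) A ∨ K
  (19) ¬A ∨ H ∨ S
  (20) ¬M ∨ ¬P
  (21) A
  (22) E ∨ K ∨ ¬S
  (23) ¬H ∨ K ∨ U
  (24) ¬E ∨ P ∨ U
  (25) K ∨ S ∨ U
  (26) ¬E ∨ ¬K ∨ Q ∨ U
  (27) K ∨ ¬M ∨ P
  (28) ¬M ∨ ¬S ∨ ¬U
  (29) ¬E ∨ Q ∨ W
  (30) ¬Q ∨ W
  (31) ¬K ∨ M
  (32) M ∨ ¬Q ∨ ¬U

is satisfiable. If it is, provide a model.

E = False, A = True, M = True, P = False, K = True, Q = False, H = True, U = True, S = False, W = True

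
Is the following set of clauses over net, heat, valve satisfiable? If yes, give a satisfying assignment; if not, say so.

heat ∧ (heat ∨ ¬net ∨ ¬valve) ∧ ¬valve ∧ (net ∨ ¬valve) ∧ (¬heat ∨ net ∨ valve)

net = True, heat = True, valve = False

Unit clause (heat) forces heat = True.
Unit clause (¬valve) forces valve = False.
In (¬heat ∨ net ∨ valve) only net is left, so net = True.
All clauses satisfied.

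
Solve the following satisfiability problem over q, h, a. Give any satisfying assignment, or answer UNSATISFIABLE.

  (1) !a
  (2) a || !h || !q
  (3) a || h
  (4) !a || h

q=F; h=T; a=F

Unit clause (!a) forces a = False.
In (a || h) only h is left, so h = True.
In (a || !h || !q) only !q is left, so q = False.
Check each clause:
  (!a): !a holds.
  (a || !h || !q): !q holds.
  (a || h): h holds.
  (!a || h): !a holds.
All clauses satisfied.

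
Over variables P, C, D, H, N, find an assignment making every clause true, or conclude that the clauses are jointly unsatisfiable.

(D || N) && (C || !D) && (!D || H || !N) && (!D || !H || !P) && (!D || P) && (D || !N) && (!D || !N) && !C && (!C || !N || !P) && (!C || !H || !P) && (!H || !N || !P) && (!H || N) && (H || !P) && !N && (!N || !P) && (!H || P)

Case C = True:
  Clause (!C) is falsified — contradiction.
Case C = False:
  (C || !D) forces D = False.
  (D || N) forces N = True.
  Clause (D || !N) is falsified — contradiction.
Both cases fail, so the formula is unsatisfiable.

Unsatisfiable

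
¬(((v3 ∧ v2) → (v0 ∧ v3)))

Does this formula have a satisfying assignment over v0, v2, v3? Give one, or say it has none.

v0: False, v2: True, v3: True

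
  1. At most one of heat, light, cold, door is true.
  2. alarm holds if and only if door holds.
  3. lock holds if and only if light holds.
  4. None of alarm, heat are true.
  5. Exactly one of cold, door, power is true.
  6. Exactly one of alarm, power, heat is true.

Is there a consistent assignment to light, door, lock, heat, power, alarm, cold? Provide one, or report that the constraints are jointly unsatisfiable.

light = False, door = False, lock = False, heat = False, power = True, alarm = False, cold = False

  (1) {heat, light, cold, door}: 0 true — at most one ✓
  (2) alarm=F, door=F — same ✓
  (3) lock=F, light=F — same ✓
  (4) {alarm, heat}: 0 true — none ✓
  (5) {cold, door, power}: 1 true — exactly one ✓
  (6) {alarm, power, heat}: 1 true — exactly one ✓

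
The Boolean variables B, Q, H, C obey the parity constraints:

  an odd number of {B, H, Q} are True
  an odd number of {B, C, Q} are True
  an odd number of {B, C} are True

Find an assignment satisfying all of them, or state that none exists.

B = True, Q = False, H = False, C = False

{B, H, Q}: 1 true → odd ✓
{B, C, Q}: 1 true → odd ✓
{B, C}: 1 true → odd ✓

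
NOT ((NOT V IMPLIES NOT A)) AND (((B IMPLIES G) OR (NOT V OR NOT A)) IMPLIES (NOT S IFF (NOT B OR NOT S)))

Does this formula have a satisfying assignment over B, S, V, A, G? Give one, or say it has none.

B = True, S = True, V = False, A = True, G = True

  NOT ((NOT V IMPLIES NOT A)) = True
    NOT V IMPLIES NOT A = False
      NOT V = True
      NOT A = False
  ((B IMPLIES G) OR (NOT V OR NOT A)) IMPLIES (NOT S IFF (NOT B OR NOT S)) = True
    (B IMPLIES G) OR (NOT V OR NOT A) = True
      B IMPLIES G = True
      NOT V OR NOT A = True
        NOT V = True
        NOT A = False
    NOT S IFF (NOT B OR NOT S) = True
      NOT S = False
      NOT B OR NOT S = False
        NOT B = False
        NOT S = False
Both conjuncts True, so the formula holds.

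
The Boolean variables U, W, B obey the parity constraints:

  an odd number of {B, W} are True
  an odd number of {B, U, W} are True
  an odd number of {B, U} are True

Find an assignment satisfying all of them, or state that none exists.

U=F, W=F, B=T

{B, W}: 1 true → odd ✓
{B, U, W}: 1 true → odd ✓
{B, U}: 1 true → odd ✓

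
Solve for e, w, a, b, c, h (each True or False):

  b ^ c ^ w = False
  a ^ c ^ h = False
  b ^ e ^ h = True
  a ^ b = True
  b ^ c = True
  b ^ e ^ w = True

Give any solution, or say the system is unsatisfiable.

Unsatisfiable — no assignment works.

Adding constraints 1, 2, 3, 4, 6 mod 2: every variable appears an even number of times on the left, so the left side is 0.
But the right sides sum to 1 (mod 2). 0 ≠ 1 — the system is inconsistent.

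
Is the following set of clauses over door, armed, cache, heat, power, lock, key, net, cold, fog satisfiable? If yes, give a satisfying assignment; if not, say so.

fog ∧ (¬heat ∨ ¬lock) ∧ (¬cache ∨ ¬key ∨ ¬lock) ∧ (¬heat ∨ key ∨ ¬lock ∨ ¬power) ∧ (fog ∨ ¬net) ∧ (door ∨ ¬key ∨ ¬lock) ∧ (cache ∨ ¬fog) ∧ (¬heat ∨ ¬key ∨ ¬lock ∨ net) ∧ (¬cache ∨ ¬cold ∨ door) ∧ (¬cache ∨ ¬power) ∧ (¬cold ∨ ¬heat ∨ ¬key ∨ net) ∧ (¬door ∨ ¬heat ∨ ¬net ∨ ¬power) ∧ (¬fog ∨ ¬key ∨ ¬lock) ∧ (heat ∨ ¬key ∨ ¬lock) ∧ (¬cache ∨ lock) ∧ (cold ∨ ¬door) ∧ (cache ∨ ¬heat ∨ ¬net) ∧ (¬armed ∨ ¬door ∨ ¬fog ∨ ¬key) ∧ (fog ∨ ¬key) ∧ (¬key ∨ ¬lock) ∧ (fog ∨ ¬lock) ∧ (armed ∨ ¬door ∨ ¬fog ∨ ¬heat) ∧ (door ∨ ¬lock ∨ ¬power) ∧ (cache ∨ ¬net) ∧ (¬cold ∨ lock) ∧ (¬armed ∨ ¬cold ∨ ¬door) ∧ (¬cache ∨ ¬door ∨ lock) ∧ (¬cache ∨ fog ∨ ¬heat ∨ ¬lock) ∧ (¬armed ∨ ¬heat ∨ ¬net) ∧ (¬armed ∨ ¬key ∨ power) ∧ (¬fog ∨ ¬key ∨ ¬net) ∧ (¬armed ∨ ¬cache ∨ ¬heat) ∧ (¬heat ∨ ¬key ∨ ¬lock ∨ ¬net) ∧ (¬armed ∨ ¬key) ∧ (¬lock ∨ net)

Unit clause (fog) forces fog = True.
In (cache ∨ ¬fog) only cache is left, so cache = True.
In (¬cache ∨ ¬power) only ¬power is left, so power = False.
In (¬cache ∨ lock) only lock is left, so lock = True.
In (¬key ∨ ¬lock) only ¬key is left, so key = False.
In (¬lock ∨ net) only net is left, so net = True.
In (¬heat ∨ ¬lock) only ¬heat is left, so heat = False.
Set door = True.
  then (cold ∨ ¬door) forces cold = True.
  then (¬armed ∨ ¬cold ∨ ¬door) forces armed = False.
All clauses satisfied.

door: True; armed: False; cache: True; heat: False; power: False; lock: True; key: False; net: True; cold: True; fog: True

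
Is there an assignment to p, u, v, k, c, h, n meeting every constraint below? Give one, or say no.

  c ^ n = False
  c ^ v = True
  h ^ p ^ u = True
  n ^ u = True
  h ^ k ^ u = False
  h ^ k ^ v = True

The formula is unsatisfiable.

Adding constraints 1, 2, 4, 5, 6 mod 2: every variable appears an even number of times on the left, so the left side is 0.
But the right sides sum to 1 (mod 2). 0 ≠ 1 — the system is inconsistent.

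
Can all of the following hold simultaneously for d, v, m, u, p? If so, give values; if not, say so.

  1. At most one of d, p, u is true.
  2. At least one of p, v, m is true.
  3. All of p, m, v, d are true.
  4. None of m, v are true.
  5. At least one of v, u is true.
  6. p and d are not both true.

The formula is unsatisfiable.

Case v = True:
  Constraint (4) is violated (v=T) — contradiction.
Case v = False:
  Constraint (3) is violated (v=F) — contradiction.
Both cases fail — unsatisfiable.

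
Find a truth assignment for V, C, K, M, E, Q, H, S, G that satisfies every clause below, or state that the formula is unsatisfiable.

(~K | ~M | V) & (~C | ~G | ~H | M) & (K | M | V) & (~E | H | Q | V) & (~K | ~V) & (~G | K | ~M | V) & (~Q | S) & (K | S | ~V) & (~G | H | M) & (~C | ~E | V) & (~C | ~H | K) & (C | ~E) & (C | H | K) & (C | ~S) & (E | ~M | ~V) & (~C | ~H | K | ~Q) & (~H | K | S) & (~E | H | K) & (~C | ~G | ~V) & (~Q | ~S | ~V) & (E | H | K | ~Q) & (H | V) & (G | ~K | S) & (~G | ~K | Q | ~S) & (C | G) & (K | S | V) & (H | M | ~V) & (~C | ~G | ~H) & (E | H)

V = False, C = True, K = True, M = False, E = False, Q = True, H = True, S = True, G = False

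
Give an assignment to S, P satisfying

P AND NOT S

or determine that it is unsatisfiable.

S = False; P = True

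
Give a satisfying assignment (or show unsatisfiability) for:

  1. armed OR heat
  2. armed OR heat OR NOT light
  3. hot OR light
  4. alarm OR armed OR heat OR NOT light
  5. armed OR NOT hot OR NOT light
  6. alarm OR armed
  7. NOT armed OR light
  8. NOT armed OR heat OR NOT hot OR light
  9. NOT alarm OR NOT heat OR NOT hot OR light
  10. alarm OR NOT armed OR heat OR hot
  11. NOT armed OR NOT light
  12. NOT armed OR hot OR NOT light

heat=T, alarm=T, hot=F, light=T, armed=F

Try heat = False:
  (armed OR heat) forces armed = True.
  (NOT armed OR light) forces light = True.
  clause (NOT armed OR NOT light) is falsified — backtrack.
So heat = True.
Set alarm = True.
Set hot = False.
  then (hot OR light) forces light = True.
  then (NOT armed OR NOT light) forces armed = False.
All clauses satisfied.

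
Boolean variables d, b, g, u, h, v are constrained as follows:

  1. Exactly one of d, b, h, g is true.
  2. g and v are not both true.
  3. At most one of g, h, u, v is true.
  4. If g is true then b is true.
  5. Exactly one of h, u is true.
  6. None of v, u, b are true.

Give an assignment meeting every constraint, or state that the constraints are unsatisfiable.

d = False, b = False, g = False, u = False, h = True, v = False

  (1) {d, b, h, g}: 1 true — exactly one ✓
  (2) g=F, v=F — not both ✓
  (3) {g, h, u, v}: 1 true — at most one ✓
  (4) g=F ⇒ b: vacuous ✓
  (5) {h, u}: 1 true — exactly one ✓
  (6) {v, u, b}: 0 true — none ✓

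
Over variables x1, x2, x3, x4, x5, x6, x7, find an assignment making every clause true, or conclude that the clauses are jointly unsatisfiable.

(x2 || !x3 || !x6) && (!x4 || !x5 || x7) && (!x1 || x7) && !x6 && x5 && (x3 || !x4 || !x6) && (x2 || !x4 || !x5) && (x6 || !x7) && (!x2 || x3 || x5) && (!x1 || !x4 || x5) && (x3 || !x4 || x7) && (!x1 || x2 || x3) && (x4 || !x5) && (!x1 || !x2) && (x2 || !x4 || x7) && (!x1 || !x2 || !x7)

Unsatisfiable

Case x5 = True:
  (!x6) forces x6 = False.
  (x6 || !x7) forces x7 = False.
  (!x4 || !x5 || x7) forces x4 = False.
  Clause (x4 || !x5) is falsified — contradiction.
Case x5 = False:
  Clause (x5) is falsified — contradiction.
Both cases fail, so the formula is unsatisfiable.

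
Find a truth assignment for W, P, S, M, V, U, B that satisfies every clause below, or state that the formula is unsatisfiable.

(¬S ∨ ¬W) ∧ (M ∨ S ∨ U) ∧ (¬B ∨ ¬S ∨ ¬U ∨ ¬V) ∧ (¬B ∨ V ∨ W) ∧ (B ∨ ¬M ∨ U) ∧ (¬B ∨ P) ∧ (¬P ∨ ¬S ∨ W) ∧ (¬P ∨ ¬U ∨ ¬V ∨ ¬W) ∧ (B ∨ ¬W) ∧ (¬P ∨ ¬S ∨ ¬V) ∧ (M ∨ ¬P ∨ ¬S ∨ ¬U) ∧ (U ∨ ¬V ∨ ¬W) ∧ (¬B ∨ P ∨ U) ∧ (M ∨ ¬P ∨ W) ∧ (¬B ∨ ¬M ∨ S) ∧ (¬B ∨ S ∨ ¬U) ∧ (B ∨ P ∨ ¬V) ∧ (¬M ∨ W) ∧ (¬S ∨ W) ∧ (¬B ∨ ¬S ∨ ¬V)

W = False, P = False, S = False, M = False, V = False, U = True, B = False

Set W = False.
  then (¬M ∨ W) forces M = False.
  then (¬S ∨ W) forces S = False.
  then (M ∨ S ∨ U) forces U = True.
  then (M ∨ ¬P ∨ W) forces P = False.
  then (¬B ∨ S ∨ ¬U) forces B = False.
  then (B ∨ P ∨ ¬V) forces V = False.
All clauses satisfied.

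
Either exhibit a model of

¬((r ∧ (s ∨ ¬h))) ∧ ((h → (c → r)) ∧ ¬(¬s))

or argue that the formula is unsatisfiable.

r: False; s: True; h: False; c: False

  ¬((r ∧ (s ∨ ¬h))) = True
    r ∧ (s ∨ ¬h) = False
      s ∨ ¬h = True
        ¬h = True
  (h → (c → r)) ∧ ¬(¬s) = True
    h → (c → r) = True
      c → r = True
    ¬(¬s) = True
      ¬s = False
Both conjuncts True, so the formula holds.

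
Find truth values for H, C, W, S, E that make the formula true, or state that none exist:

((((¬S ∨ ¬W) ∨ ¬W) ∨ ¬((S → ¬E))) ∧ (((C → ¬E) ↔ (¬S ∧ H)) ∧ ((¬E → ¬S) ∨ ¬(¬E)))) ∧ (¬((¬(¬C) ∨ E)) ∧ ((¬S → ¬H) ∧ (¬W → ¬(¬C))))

UNSATISFIABLE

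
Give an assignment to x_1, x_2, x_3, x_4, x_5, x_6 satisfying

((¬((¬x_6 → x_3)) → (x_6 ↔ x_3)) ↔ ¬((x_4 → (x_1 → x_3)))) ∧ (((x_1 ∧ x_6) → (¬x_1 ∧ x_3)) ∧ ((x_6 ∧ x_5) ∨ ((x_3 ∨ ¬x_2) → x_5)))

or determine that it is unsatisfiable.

x_1=T, x_2=T, x_3=F, x_4=T, x_5=T, x_6=F

  (¬((¬x_6 → x_3)) → (x_6 ↔ x_3)) ↔ ¬((x_4 → (x_1 → x_3))) = True
    ¬((¬x_6 → x_3)) → (x_6 ↔ x_3) = True
      ¬((¬x_6 → x_3)) = True
        ¬x_6 → x_3 = False
          ¬x_6 = True
      x_6 ↔ x_3 = True
    ¬((x_4 → (x_1 → x_3))) = True
      x_4 → (x_1 → x_3) = False
        x_1 → x_3 = False
  ((x_1 ∧ x_6) → (¬x_1 ∧ x_3)) ∧ ((x_6 ∧ x_5) ∨ ((x_3 ∨ ¬x_2) → x_5)) = True
    (x_1 ∧ x_6) → (¬x_1 ∧ x_3) = True
      x_1 ∧ x_6 = False
      ¬x_1 ∧ x_3 = False
        ¬x_1 = False
    (x_6 ∧ x_5) ∨ ((x_3 ∨ ¬x_2) → x_5) = True
      x_6 ∧ x_5 = False
      (x_3 ∨ ¬x_2) → x_5 = True
        x_3 ∨ ¬x_2 = False
          ¬x_2 = False
Both conjuncts True, so the formula holds.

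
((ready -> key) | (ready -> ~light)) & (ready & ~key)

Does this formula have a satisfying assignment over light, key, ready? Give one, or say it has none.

light: False, key: False, ready: True

  (ready -> key) | (ready -> ~light) = True
    ready -> key = False
    ready -> ~light = True
      ~light = True
  ready & ~key = True
    ~key = True
Both conjuncts True, so the formula holds.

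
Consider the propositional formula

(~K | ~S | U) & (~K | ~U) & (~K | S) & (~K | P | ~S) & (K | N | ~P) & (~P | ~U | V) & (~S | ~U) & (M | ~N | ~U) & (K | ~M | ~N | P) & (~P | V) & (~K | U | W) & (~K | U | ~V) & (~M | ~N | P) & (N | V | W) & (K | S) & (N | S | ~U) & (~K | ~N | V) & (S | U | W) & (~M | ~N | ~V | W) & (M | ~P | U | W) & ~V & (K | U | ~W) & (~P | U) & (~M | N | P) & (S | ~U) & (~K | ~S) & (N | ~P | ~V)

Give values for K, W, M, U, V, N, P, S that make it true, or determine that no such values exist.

Unit clause (~V) forces V = False.
In (~P | V) only ~P is left, so P = False.
Try K = True:
  (~K | ~U) forces U = False.
  (~K | ~S | U) forces S = False.
  clause (~K | S) is falsified — backtrack.
So K = False.
  then (K | S) forces S = True.
  then (~S | ~U) forces U = False.
  then (K | U | ~W) forces W = False.
  then (N | V | W) forces N = True.
  then (K | ~M | ~N | P) forces M = False.
All clauses satisfied.

K: False, W: False, M: False, U: False, V: False, N: True, P: False, S: True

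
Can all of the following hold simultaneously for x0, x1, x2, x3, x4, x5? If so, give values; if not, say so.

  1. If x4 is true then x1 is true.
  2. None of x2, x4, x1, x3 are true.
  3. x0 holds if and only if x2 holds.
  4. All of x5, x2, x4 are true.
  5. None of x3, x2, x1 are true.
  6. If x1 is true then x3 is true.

UNSATISFIABLE

Case x2 = True:
  Constraint (2) is violated (x2=T) — contradiction.
Case x2 = False:
  Constraint (4) is violated (x2=F) — contradiction.
Both cases fail — unsatisfiable.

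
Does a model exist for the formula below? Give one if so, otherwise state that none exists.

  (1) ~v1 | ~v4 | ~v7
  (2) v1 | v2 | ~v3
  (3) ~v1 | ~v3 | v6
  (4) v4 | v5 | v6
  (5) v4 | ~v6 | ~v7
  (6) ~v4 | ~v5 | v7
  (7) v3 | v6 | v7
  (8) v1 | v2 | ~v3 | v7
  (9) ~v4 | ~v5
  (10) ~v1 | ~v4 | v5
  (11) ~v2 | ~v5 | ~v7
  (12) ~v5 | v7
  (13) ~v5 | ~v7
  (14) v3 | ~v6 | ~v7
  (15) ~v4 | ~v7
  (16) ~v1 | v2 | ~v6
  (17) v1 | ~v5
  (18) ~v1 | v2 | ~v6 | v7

v1=F, v2=F, v3=F, v4=T, v5=F, v6=T, v7=F

Set v1 = False.
  then (v1 | ~v5) forces v5 = False.
Set v2 = False.
  then (v1 | v2 | ~v3) forces v3 = False.
Set v4 = True.
  then (~v4 | ~v7) forces v7 = False.
  then (v3 | v6 | v7) forces v6 = True.
All clauses satisfied.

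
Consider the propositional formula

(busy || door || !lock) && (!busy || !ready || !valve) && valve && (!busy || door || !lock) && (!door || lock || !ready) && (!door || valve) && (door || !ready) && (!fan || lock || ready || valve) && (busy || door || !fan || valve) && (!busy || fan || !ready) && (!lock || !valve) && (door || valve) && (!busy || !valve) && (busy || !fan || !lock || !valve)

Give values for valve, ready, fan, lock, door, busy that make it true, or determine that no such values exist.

Unit clause (valve) forces valve = True.
In (!lock || !valve) only !lock is left, so lock = False.
In (!busy || !valve) only !busy is left, so busy = False.
Set ready = False.
Set fan = False.
Set door = True.
All clauses satisfied.

valve: True; ready: False; fan: False; lock: False; door: True; busy: False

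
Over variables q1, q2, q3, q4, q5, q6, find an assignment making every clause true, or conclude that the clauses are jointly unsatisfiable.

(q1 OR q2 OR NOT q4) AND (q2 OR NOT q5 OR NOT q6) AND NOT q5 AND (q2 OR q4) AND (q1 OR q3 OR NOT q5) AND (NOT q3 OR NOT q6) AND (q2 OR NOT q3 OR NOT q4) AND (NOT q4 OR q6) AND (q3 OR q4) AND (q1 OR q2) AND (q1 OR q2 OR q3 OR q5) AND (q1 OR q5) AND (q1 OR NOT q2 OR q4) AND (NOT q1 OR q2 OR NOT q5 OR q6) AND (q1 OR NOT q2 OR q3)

Unit clause (NOT q5) forces q5 = False.
In (q1 OR q5) only q1 is left, so q1 = True.
Set q2 = True.
Set q3 = True.
  then (NOT q3 OR NOT q6) forces q6 = False.
  then (NOT q4 OR q6) forces q4 = False.
All clauses satisfied.

q1: True; q2: True; q3: True; q4: False; q5: False; q6: False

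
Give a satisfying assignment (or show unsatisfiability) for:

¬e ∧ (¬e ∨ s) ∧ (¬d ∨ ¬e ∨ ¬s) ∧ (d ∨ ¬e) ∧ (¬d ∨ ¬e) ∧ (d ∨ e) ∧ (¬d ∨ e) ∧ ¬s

Unsatisfiable

Case e = True:
  Clause (¬e) is falsified — contradiction.
Case e = False:
  (d ∨ e) forces d = True.
  Clause (¬d ∨ e) is falsified — contradiction.
Both cases fail, so the formula is unsatisfiable.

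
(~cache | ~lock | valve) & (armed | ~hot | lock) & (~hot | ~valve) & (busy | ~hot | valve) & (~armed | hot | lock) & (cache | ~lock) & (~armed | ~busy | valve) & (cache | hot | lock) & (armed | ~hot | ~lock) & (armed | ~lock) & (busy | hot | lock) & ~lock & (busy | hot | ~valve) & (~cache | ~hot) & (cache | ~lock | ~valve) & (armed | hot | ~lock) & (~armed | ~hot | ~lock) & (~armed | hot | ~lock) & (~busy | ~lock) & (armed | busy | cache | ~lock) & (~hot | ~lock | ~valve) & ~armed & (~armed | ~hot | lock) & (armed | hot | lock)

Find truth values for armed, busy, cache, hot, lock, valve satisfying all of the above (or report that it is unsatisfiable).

The formula is unsatisfiable.

Case armed = True:
  Clause (~armed) is falsified — contradiction.
Case armed = False:
  (armed | ~lock) forces lock = False.
  (armed | ~hot | lock) forces hot = False.
  Clause (armed | hot | lock) is falsified — contradiction.
Both cases fail, so the formula is unsatisfiable.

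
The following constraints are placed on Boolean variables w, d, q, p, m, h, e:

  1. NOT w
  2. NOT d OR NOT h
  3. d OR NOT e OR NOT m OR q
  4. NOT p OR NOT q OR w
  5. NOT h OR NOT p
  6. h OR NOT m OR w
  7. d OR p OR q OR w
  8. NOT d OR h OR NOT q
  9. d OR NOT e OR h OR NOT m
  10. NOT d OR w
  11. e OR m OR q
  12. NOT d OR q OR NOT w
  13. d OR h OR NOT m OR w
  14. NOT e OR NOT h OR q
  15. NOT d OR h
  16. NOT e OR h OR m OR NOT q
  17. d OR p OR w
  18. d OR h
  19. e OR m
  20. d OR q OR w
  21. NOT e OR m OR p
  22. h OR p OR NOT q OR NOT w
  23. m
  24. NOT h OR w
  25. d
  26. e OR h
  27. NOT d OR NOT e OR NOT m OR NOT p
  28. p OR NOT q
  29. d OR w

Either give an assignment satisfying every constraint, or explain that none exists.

Case w = True:
  Clause (NOT w) is falsified — contradiction.
Case w = False:
  (NOT d OR w) forces d = False.
  Clause (d) is falsified — contradiction.
Both cases fail, so the formula is unsatisfiable.

No satisfying assignment exists.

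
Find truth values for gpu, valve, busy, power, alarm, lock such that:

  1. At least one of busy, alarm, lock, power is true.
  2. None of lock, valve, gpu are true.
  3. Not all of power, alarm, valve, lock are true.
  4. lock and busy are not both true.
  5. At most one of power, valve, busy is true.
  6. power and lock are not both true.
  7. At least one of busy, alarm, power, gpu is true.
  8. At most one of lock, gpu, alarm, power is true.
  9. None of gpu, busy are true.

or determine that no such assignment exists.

gpu = False; valve = False; busy = False; power = False; alarm = True; lock = False

  (1) {busy, alarm, lock, power}: 1 true — at least one ✓
  (2) {lock, valve, gpu}: 0 true — none ✓
  (3) {power, alarm, valve, lock}: 1/4 true — not all ✓
  (4) lock=F, busy=F — not both ✓
  (5) {power, valve, busy}: 0 true — at most one ✓
  (6) power=F, lock=F — not both ✓
  (7) {busy, alarm, power, gpu}: 1 true — at least one ✓
  (8) {lock, gpu, alarm, power}: 1 true — at most one ✓
  (9) {gpu, busy}: 0 true — none ✓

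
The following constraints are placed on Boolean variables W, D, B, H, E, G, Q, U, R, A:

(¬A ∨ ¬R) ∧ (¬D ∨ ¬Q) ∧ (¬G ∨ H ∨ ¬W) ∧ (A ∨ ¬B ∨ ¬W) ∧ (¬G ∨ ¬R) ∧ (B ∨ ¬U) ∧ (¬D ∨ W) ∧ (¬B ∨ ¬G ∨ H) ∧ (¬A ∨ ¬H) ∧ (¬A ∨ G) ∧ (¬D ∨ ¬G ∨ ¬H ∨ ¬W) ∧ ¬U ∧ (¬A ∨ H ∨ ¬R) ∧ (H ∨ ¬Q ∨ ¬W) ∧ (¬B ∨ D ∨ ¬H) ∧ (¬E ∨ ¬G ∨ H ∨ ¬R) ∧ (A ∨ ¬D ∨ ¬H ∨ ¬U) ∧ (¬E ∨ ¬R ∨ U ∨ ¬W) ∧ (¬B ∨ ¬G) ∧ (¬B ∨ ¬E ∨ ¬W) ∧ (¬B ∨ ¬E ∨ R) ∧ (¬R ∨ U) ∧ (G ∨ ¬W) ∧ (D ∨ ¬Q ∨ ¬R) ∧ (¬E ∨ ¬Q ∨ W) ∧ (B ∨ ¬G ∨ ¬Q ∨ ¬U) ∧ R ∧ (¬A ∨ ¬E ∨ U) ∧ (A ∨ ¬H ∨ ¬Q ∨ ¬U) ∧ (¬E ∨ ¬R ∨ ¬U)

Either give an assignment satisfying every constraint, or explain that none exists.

Case U = True:
  Clause (¬U) is falsified — contradiction.
Case U = False:
  (¬R ∨ U) forces R = False.
  Clause (R) is falsified — contradiction.
Both cases fail, so the formula is unsatisfiable.

No satisfying assignment exists.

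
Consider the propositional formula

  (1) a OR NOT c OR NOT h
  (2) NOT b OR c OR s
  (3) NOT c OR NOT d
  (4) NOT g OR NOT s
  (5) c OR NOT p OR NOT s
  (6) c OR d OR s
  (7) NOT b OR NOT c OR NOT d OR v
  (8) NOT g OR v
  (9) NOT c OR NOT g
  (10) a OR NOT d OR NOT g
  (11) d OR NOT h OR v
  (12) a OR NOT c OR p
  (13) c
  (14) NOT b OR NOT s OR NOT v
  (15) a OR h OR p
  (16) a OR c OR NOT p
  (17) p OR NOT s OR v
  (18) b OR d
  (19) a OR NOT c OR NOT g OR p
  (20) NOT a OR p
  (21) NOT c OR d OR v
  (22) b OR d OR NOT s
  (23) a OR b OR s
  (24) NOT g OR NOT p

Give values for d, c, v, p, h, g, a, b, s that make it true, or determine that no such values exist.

d = False, c = True, v = True, p = True, h = False, g = False, a = False, b = True, s = False

Unit clause (c) forces c = True.
In (NOT c OR NOT d) only NOT d is left, so d = False.
In (NOT c OR NOT g) only NOT g is left, so g = False.
In (b OR d) only b is left, so b = True.
In (NOT c OR d OR v) only v is left, so v = True.
In (NOT b OR NOT s OR NOT v) only NOT s is left, so s = False.
Try p = False:
  (a OR NOT c OR p) forces a = True.
  clause (NOT a OR p) is falsified — backtrack.
So p = True.
Set h = False.
Set a = False.
All clauses satisfied.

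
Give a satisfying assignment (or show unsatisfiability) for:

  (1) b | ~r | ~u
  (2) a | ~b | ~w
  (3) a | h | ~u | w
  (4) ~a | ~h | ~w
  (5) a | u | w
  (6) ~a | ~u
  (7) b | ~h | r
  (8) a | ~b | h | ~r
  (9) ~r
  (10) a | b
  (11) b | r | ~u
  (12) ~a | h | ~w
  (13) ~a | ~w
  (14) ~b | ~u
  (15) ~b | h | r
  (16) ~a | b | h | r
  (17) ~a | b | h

a = True, u = False, w = False, r = False, b = True, h = True

Unit clause (~r) forces r = False.
Try a = False:
  (a | b) forces b = True.
  (a | ~b | ~w) forces w = False.
  (a | u | w) forces u = True.
  clause (~b | ~u) is falsified — backtrack.
So a = True.
  then (~a | ~u) forces u = False.
  then (~a | ~w) forces w = False.
Try b = False:
  (b | ~h | r) forces h = False.
  clause (~a | b | h | r) is falsified — backtrack.
So b = True.
  then (~b | h | r) forces h = True.
All clauses satisfied.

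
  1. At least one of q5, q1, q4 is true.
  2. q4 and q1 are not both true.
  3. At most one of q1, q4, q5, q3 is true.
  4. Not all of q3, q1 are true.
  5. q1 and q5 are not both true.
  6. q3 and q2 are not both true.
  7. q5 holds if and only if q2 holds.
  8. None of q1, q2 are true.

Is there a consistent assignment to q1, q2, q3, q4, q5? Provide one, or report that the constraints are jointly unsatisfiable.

q1 = False; q2 = False; q3 = False; q4 = True; q5 = False

  (1) {q5, q1, q4}: 1 true — at least one ✓
  (2) q4=T, q1=F — not both ✓
  (3) {q1, q4, q5, q3}: 1 true — at most one ✓
  (4) {q3, q1}: 0/2 true — not all ✓
  (5) q1=F, q5=F — not both ✓
  (6) q3=F, q2=F — not both ✓
  (7) q5=F, q2=F — same ✓
  (8) {q1, q2}: 0 true — none ✓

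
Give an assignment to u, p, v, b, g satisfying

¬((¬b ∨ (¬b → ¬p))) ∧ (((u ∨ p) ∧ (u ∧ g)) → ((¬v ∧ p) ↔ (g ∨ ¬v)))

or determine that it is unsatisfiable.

The conjunct ¬((¬b ∨ (¬b → ¬p))) is unsatisfiable on its own:
  p=F, b=F: evaluates to False.
  p=F, b=T: evaluates to False.
  p=T, b=F: evaluates to False.
  p=T, b=T: evaluates to False.
So the whole conjunction is unsatisfiable.

Unsatisfiable — no assignment works.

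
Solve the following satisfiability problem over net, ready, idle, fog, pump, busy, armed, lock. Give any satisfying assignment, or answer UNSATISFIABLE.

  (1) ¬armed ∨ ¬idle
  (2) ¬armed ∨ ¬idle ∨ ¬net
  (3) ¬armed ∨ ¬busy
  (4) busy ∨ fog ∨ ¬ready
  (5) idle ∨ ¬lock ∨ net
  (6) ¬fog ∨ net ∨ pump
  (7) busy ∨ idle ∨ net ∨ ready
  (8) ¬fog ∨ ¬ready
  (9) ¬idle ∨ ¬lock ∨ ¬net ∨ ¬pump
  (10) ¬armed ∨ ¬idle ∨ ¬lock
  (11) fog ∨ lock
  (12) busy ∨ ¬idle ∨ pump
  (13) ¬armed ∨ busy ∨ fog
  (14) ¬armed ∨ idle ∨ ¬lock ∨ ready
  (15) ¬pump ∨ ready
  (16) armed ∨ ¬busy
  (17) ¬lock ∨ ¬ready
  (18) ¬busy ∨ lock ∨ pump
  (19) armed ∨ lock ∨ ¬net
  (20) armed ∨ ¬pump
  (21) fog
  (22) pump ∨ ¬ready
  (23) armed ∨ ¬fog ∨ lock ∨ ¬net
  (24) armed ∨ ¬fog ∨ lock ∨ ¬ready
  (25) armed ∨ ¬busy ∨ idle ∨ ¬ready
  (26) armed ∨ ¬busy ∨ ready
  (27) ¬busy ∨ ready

Unit clause (fog) forces fog = True.
In (¬fog ∨ ¬ready) only ¬ready is left, so ready = False.
In (¬pump ∨ ready) only ¬pump is left, so pump = False.
In (¬busy ∨ ready) only ¬busy is left, so busy = False.
In (¬fog ∨ net ∨ pump) only net is left, so net = True.
In (busy ∨ ¬idle ∨ pump) only ¬idle is left, so idle = False.
Set armed = True.
  then (¬armed ∨ idle ∨ ¬lock ∨ ready) forces lock = False.
All clauses satisfied.

net = True, ready = False, idle = False, fog = True, pump = False, busy = False, armed = True, lock = False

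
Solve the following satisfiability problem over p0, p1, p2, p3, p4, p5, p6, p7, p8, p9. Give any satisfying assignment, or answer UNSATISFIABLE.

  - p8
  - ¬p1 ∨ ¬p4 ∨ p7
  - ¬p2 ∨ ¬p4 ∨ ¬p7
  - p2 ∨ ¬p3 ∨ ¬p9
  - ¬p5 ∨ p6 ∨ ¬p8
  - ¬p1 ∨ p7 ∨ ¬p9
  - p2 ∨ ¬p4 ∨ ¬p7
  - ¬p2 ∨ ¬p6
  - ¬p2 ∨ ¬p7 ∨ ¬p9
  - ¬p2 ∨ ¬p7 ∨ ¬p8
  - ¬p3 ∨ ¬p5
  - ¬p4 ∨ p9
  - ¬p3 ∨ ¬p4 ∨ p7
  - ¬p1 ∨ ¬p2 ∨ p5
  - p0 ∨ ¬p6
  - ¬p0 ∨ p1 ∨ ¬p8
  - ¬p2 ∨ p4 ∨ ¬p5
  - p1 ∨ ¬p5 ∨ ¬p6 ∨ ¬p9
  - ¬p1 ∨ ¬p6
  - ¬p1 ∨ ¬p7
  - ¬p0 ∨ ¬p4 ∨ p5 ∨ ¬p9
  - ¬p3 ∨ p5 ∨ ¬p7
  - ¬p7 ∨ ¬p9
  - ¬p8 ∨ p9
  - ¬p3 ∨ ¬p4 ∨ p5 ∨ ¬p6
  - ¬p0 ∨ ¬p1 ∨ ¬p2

Unit clause (p8) forces p8 = True.
In (¬p8 ∨ p9) only p9 is left, so p9 = True.
In (¬p7 ∨ ¬p9) only ¬p7 is left, so p7 = False.
In (¬p1 ∨ p7 ∨ ¬p9) only ¬p1 is left, so p1 = False.
In (¬p0 ∨ p1 ∨ ¬p8) only ¬p0 is left, so p0 = False.
In (p0 ∨ ¬p6) only ¬p6 is left, so p6 = False.
In (¬p5 ∨ p6 ∨ ¬p8) only ¬p5 is left, so p5 = False.
Set p2 = True.
Set p3 = True.
  then (¬p3 ∨ ¬p4 ∨ p7) forces p4 = False.
All clauses satisfied.

p0=F, p1=F, p2=T, p3=T, p4=F, p5=F, p6=F, p7=F, p8=T, p9=T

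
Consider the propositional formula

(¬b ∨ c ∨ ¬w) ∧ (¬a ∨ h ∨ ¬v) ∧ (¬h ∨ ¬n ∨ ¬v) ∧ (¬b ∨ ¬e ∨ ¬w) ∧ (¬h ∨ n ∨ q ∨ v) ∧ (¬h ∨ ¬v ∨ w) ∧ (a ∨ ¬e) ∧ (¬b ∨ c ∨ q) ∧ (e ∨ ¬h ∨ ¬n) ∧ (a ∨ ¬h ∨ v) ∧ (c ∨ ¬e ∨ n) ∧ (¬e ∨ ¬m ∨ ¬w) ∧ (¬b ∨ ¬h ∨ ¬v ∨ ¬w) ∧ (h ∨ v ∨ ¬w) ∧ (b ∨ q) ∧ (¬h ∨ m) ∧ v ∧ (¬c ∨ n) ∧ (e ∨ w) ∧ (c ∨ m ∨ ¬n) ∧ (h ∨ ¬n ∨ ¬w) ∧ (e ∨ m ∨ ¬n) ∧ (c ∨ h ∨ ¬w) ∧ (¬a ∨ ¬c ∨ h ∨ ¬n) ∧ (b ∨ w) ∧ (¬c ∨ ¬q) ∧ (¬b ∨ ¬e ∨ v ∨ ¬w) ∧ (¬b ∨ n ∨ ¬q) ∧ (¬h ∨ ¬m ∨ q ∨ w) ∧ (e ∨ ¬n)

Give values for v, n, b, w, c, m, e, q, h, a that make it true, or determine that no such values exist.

Unit clause (v) forces v = True.
Set n = False.
  then (¬c ∨ n) forces c = False.
  then (c ∨ ¬e ∨ n) forces e = False.
  then (e ∨ w) forces w = True.
  then (c ∨ h ∨ ¬w) forces h = True.
  then (¬b ∨ c ∨ ¬w) forces b = False.
  then (b ∨ q) forces q = True.
  then (¬h ∨ m) forces m = True.
Set a = False.
All clauses satisfied.

v = True, n = False, b = False, w = True, c = False, m = True, e = False, q = True, h = True, a = False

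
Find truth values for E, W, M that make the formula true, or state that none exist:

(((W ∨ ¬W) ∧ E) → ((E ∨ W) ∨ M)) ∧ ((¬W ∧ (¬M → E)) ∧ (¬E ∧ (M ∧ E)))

Case E = True: the conjunct ¬E is False.
Case E = False: the conjunct E is False.
Both cases fail — unsatisfiable.

No satisfying assignment exists.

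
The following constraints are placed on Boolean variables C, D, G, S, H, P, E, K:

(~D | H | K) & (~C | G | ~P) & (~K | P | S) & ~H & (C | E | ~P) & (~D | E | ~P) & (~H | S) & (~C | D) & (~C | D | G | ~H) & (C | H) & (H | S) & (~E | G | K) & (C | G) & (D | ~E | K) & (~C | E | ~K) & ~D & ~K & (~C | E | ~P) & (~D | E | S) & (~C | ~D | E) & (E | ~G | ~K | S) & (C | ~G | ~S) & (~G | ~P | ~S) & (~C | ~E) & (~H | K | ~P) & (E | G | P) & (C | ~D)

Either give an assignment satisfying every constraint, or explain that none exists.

Case D = True:
  Clause (~D) is falsified — contradiction.
Case D = False:
  (~H) forces H = False.
  (~C | D) forces C = False.
  Clause (C | H) is falsified — contradiction.
Both cases fail, so the formula is unsatisfiable.

Unsatisfiable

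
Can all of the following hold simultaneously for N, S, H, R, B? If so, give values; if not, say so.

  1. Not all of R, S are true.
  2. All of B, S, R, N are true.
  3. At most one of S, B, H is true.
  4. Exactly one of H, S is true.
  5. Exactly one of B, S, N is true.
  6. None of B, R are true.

The formula is unsatisfiable.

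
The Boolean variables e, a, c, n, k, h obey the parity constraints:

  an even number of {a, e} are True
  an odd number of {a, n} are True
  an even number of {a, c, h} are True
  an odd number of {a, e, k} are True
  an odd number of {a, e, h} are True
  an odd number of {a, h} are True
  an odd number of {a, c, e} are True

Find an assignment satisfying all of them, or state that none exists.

e = False, a = False, c = True, n = True, k = True, h = True

{a, e}: 0 true → even ✓
{a, n}: 1 true → odd ✓
{a, c, h}: 2 true → even ✓
{a, e, k}: 1 true → odd ✓
{a, e, h}: 1 true → odd ✓
{a, h}: 1 true → odd ✓
{a, c, e}: 1 true → odd ✓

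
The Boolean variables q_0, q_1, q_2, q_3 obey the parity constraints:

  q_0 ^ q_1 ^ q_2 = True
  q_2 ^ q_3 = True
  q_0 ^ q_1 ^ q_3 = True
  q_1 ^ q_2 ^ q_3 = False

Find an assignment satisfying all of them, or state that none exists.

Adding constraints 1, 2, 3 mod 2: every variable appears an even number of times on the left, so the left side is 0.
But the right sides sum to 1 (mod 2). 0 ≠ 1 — the system is inconsistent.

No satisfying assignment exists.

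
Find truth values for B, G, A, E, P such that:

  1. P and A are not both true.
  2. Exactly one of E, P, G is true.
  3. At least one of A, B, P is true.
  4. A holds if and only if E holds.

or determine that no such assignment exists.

B = True; G = True; A = False; E = False; P = False

  (1) P=F, A=F — not both ✓
  (2) {E, P, G}: 1 true — exactly one ✓
  (3) {A, B, P}: 1 true — at least one ✓
  (4) A=F, E=F — same ✓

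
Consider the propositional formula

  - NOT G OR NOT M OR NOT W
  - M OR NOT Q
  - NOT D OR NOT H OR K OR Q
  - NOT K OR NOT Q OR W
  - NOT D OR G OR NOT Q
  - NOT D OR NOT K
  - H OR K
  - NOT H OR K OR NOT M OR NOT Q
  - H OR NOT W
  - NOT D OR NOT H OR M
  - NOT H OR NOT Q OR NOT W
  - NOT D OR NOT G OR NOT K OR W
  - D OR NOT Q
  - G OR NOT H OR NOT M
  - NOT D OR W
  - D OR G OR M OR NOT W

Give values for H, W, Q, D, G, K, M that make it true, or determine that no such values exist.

Set H = False.
  then (H OR K) forces K = True.
  then (H OR NOT W) forces W = False.
  then (NOT D OR W) forces D = False.
  then (NOT K OR NOT Q OR W) forces Q = False.
Set G = True.
Set M = False.
All clauses satisfied.

H = False, W = False, Q = False, D = False, G = True, K = True, M = False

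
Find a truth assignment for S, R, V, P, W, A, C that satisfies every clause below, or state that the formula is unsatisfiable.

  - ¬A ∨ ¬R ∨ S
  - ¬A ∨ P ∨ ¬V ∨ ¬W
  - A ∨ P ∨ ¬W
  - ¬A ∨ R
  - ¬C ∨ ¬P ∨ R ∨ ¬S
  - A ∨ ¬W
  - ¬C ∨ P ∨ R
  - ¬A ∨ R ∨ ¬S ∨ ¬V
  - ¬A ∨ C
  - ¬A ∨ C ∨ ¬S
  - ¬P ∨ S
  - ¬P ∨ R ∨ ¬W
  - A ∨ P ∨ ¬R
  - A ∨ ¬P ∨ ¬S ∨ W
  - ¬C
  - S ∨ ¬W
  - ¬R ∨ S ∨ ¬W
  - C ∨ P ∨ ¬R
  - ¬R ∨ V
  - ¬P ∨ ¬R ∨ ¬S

S = True; R = False; V = True; P = False; W = False; A = False; C = False

Unit clause (¬C) forces C = False.
In (¬A ∨ C) only ¬A is left, so A = False.
In (A ∨ ¬W) only ¬W is left, so W = False.
Set S = True.
  then (A ∨ ¬P ∨ ¬S ∨ W) forces P = False.
  then (C ∨ P ∨ ¬R) forces R = False.
Set V = True.
All clauses satisfied.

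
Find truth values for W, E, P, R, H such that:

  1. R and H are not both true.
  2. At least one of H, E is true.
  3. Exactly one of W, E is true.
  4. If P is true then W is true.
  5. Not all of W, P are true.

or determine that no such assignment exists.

W: False, E: True, P: False, R: False, H: True

  (1) R=F, H=T — not both ✓
  (2) {H, E}: 2 true — at least one ✓
  (3) {W, E}: 1 true — exactly one ✓
  (4) P=F ⇒ W: vacuous ✓
  (5) {W, P}: 0/2 true — not all ✓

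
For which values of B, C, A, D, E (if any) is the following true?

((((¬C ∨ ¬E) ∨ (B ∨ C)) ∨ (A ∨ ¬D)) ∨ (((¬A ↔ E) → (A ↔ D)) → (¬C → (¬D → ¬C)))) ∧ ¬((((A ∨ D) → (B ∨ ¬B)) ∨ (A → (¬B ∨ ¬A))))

No satisfying assignment exists.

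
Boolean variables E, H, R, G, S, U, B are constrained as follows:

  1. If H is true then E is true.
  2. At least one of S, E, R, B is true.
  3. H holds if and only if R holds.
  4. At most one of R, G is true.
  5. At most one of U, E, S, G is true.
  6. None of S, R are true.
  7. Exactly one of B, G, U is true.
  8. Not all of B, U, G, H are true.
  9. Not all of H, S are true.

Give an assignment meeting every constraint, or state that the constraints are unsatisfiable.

E = True, H = False, R = False, G = False, S = False, U = False, B = True

  (1) H=F ⇒ E: vacuous ✓
  (2) {S, E, R, B}: 2 true — at least one ✓
  (3) H=F, R=F — same ✓
  (4) {R, G}: 0 true — at most one ✓
  (5) {U, E, S, G}: 1 true — at most one ✓
  (6) {S, R}: 0 true — none ✓
  (7) {B, G, U}: 1 true — exactly one ✓
  (8) {B, U, G, H}: 1/4 true — not all ✓
  (9) {H, S}: 0/2 true — not all ✓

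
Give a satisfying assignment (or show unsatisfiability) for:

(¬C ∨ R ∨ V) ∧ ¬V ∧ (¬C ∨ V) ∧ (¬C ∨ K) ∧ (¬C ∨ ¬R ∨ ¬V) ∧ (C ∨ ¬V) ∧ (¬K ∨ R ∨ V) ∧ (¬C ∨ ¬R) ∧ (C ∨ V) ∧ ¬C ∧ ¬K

Case V = True:
  Clause (¬V) is falsified — contradiction.
Case V = False:
  (¬C ∨ V) forces C = False.
  Clause (C ∨ V) is falsified — contradiction.
Both cases fail, so the formula is unsatisfiable.

No satisfying assignment exists.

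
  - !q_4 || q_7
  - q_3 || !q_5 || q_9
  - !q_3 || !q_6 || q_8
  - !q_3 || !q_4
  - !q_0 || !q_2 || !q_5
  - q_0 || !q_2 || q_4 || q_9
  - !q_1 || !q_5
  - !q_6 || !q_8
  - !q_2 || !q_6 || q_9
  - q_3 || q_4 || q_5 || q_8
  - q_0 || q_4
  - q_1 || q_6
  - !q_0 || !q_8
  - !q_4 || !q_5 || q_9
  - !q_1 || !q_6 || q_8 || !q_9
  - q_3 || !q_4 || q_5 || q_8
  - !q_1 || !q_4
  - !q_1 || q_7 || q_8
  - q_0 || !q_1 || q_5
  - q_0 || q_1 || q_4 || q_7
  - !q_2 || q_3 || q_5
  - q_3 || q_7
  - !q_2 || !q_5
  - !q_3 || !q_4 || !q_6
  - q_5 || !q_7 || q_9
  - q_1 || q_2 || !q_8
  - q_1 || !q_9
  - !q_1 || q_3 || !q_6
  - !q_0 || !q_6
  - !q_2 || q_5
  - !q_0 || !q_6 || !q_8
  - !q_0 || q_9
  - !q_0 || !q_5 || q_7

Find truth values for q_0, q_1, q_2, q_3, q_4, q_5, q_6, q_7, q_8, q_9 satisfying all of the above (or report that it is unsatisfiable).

q_0 = True, q_1 = True, q_2 = False, q_3 = True, q_4 = False, q_5 = False, q_6 = False, q_7 = True, q_8 = False, q_9 = True

Set q_0 = True.
  then (!q_0 || !q_8) forces q_8 = False.
  then (!q_0 || !q_6) forces q_6 = False.
  then (!q_0 || q_9) forces q_9 = True.
  then (q_1 || q_6) forces q_1 = True.
  then (!q_1 || !q_4) forces q_4 = False.
  then (!q_1 || q_7 || q_8) forces q_7 = True.
  then (!q_1 || !q_5) forces q_5 = False.
  then (q_3 || q_4 || q_5 || q_8) forces q_3 = True.
  then (!q_2 || q_5) forces q_2 = False.
All clauses satisfied.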